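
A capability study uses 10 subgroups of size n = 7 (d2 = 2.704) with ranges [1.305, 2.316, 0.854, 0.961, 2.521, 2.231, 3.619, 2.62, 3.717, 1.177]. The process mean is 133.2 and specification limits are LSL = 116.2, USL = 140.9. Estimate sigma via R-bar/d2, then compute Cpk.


R_bar = (1.305 + 2.316 + 0.854 + 0.961 + 2.521 + 2.231 + 3.619 + 2.62 + 3.717 + 1.177) / 10 = 2.1321
sigma = R_bar / d2 = 2.1321 / 2.704 = 0.78849852
Cp = (USL - LSL)/(6*sigma) = (140.9 - 116.2)/(6*0.78849852) = 5.2209
Cpu = (140.9 - 133.2)/(3*0.78849852) = 3.2551
Cpl = (133.2 - 116.2)/(3*0.78849852) = 7.1867
Cpk = min(Cpu, Cpl) = 3.2551

3.2551


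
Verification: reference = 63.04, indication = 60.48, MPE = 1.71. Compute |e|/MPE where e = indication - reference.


e = indication - reference = 60.48 - 63.04 = -2.5600
|e| = 2.5600
ratio = |e| / MPE = 2.5600 / 1.71
ratio = 1.4971

1.4971


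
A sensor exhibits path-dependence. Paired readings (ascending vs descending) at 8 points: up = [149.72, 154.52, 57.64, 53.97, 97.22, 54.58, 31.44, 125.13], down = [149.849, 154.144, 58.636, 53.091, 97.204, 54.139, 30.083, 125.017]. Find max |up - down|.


|149.72 - 149.849| = 0.1290
|154.52 - 154.144| = 0.3760
|57.64 - 58.636| = 0.9960
|53.97 - 53.091| = 0.8790
|97.22 - 97.204| = 0.0160
|54.58 - 54.139| = 0.4410
|31.44 - 30.083| = 1.3570
|125.13 - 125.017| = 0.1130
hysteresis = max(diffs) = 1.3570

1.3570


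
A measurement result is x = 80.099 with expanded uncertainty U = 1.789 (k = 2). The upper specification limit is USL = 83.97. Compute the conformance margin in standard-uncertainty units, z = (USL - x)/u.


u = U / k = 1.789 / 2 = 0.8945
margin = |USL - x| = |83.97 - 80.099| = 3.871
z = margin / u = 3.871 / 0.8945
z = 4.3276

4.3276


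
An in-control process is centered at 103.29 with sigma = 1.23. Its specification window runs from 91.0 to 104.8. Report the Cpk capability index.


Cpu = (USL - mean) / (3*sigma) = (104.8 - 103.29) / (3*1.23) = 0.4092
Cpl = (mean - LSL) / (3*sigma) = (103.29 - 91.0) / (3*1.23) = 3.3306
Cpk = min(Cpu, Cpl) = 0.4092

0.4092


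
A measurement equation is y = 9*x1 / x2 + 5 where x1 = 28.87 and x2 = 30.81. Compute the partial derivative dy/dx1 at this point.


y = 9*x1 / x2 + 5
dy/dx1 = 9/x2
Evaluate at x2 = 30.81: c1 = 9 / 30.81
c1 = 0.2921

0.2921


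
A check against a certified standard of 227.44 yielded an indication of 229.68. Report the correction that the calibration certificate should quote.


Correction = standard - reading
= 227.44 - 229.68
= -2.2400

-2.2400


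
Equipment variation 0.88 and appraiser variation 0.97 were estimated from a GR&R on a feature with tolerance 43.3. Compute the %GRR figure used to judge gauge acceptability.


GRR = sqrt(EV^2 + AV^2) = sqrt(0.88^2 + 0.97^2) = 1.3096946
%GRR = GRR / tol * 100 = 1.3096946 / 43.3 * 100
%GRR = 3.0247

3.0247


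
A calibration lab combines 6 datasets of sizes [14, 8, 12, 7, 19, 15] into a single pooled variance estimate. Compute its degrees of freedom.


nu = sum_i (n_i - 1)
nu = ((14 - 1) + (8 - 1) + (12 - 1) + (7 - 1) + (19 - 1) + (15 - 1))
nu = 13 + 7 + 11 + 6 + 18 + 14
nu = 69

69


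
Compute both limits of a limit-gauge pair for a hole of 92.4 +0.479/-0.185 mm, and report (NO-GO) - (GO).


GO = nominal - lower_tol (smallest hole = maximum material condition)
GO = 92.4 - 0.185 = 92.215
NO-GO = nominal + upper_tol (largest hole = least material condition)
NO-GO = 92.4 + 0.479 = 92.879
spread = NO-GO - GO = 92.879 - 92.215 = 0.6640

0.6640


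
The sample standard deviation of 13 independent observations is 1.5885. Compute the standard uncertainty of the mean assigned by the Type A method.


u_A = s / sqrt(n)
u_A = 1.5885 / sqrt(13)
u_A = 1.5885 / 3.6055513
u_A = 0.4406

0.4406


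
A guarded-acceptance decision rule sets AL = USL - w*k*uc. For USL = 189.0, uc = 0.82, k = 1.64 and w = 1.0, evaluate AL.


U = k * uc = 1.64 * 0.82 = 1.3448
guard band g = w * U = 1.0 * 1.3448 = 1.3448
AL = USL - g = 189.0 - 1.3448
AL = 187.6552

187.6552


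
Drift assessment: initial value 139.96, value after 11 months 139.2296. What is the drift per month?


rate = (v2 - v1) / months
= (139.2296 - 139.96) / 11
= -0.7304 / 11
= -0.0664

-0.0664


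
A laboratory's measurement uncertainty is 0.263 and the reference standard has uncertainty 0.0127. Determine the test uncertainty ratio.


TUR = u_lab / u_ref
= 0.263 / 0.0127
= 20.7087

20.7087


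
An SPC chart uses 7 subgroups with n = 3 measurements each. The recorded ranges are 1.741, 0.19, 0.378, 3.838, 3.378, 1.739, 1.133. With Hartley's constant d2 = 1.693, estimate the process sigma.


R_bar = (1.741 + 0.19 + 0.378 + 3.838 + 3.378 + 1.739 + 1.133) / 7
R_bar = 12.397 / 7 = 1.771
sigma_hat = R_bar / d2 = 1.771 / 1.693 = 1.0461

1.0461


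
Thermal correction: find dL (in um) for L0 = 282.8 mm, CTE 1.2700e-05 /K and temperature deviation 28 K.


dL = L * alpha * dT
= 282.8 * 1.2700e-05 * 28
= 0.1005637 mm
dL_um = 0.1005637 * 1000 = 100.5637 um

100.5637


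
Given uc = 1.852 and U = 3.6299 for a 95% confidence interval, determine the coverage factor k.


k = U / uc
k = 3.6299 / 1.852
k = 1.96

1.96


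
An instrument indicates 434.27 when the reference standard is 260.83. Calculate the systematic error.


Systematic error = measured - true
= 434.27 - 260.83
= 173.4400

173.4400


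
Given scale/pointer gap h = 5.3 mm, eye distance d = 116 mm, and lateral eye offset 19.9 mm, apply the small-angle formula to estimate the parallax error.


error = h * offset / d
= 5.3 * 19.9 / 116
= 0.9092

0.9092


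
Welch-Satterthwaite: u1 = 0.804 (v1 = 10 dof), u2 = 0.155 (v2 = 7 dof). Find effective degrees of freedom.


uc = sqrt(u1^2 + u2^2) = sqrt(0.804^2 + 0.155^2) = 0.81880462
v_eff = uc^4 / (u1^4/v1 + u2^4/v2)
= 0.81880462^4 / (0.804^4/10 + 0.155^4/7)
= 0.44949114 / 0.041867822
v_eff = 10.7360

10.7360


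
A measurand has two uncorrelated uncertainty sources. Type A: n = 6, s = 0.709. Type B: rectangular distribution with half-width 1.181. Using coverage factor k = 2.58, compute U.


u_A = s / sqrt(n) = 0.709 / sqrt(6) = 0.28944804
u_B = half_width / sqrt(3) = 1.181 / sqrt(3) = 0.68185067
uc = sqrt(u_A^2 + u_B^2) = sqrt(0.28944804^2 + 0.68185067^2) = 0.74074321
U = k * uc = 2.58 * 0.74074321
U = 1.9111

1.9111


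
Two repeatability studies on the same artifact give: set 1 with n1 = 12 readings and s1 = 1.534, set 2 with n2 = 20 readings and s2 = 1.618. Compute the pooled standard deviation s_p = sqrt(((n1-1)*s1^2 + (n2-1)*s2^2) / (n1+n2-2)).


s_p = sqrt(((n1-1)*s1^2 + (n2-1)*s2^2) / (n1+n2-2))
numerator = (12-1)*1.534^2 + (20-1)*1.618^2 = 25.884716 + 49.740556 = 75.625272
denominator = 12 + 20 - 2 = 30
s_p^2 = 75.625272 / 30 = 2.5208424
s_p = sqrt(2.5208424) = 1.5877

1.5877


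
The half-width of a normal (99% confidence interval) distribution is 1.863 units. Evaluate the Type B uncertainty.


u_B = half_width / 2.576
u_B = 1.863 / 2.576
u_B = 0.7232

0.7232


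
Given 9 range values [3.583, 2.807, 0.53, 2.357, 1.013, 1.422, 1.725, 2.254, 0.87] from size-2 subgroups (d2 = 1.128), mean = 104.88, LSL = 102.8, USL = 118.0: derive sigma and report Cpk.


R_bar = (3.583 + 2.807 + 0.53 + 2.357 + 1.013 + 1.422 + 1.725 + 2.254 + 0.87) / 9 = 1.8401111
sigma = R_bar / d2 = 1.8401111 / 1.128 = 1.6313042
Cp = (USL - LSL)/(6*sigma) = (118.0 - 102.8)/(6*1.6313042) = 1.5529
Cpu = (118.0 - 104.88)/(3*1.6313042) = 2.6809
Cpl = (104.88 - 102.8)/(3*1.6313042) = 0.4250
Cpk = min(Cpu, Cpl) = 0.4250

0.4250


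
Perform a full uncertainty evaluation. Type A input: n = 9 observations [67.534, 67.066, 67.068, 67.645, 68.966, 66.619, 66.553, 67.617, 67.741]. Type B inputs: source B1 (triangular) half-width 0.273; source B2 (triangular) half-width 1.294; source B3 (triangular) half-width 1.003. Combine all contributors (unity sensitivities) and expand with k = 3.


mean = (67.534 + 67.066 + 67.068 + 67.645 + 68.966 + 66.619 + 66.553 + 67.617 + 67.741) / 9 = 67.42322222
s = sqrt(sum((x - mean)^2)/(n-1)) = 0.72783957
u_A = s / sqrt(n) = 0.72783957 / sqrt(9) = 0.24261319
u_B1 = 0.273 / sqrt(6) = 0.11145178
u_B2 = 1.294 / sqrt(6) = 0.52827329
u_B3 = 1.003 / sqrt(6) = 0.40947304
uc = sqrt(0.24261319^2 + 0.11145178^2 + 0.52827329^2 + 0.40947304^2) = 0.71973849
U = k * uc = 3 * 0.71973849
U = 2.1592

2.1592


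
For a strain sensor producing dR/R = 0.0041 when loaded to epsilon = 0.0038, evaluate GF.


GF = (dR/R) / epsilon
= 0.0041 / 0.0038
= 1.0789

1.0789


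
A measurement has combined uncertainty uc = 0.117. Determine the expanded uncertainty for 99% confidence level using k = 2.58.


U = k * uc
U = 2.58 * 0.117
U = 0.3019

0.3019


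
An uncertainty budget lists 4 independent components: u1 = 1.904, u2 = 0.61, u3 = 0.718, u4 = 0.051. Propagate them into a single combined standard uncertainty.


uc = sqrt(1.904^2 + 0.61^2 + 0.718^2 + 0.051^2)
uc = sqrt(4.515441)
uc = 2.1250

2.1250


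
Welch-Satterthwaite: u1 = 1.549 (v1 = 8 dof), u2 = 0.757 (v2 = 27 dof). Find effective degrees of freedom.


uc = sqrt(u1^2 + u2^2) = sqrt(1.549^2 + 0.757^2) = 1.7240795
v_eff = uc^4 / (u1^4/v1 + u2^4/v2)
= 1.7240795^4 / (1.549^4/8 + 0.757^4/27)
= 8.8354597 / 0.73180306
v_eff = 12.0735

12.0735


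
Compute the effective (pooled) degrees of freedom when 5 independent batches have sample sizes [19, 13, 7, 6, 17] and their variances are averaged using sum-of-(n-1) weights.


nu = sum_i (n_i - 1)
nu = ((19 - 1) + (13 - 1) + (7 - 1) + (6 - 1) + (17 - 1))
nu = 18 + 12 + 6 + 5 + 16
nu = 57

57


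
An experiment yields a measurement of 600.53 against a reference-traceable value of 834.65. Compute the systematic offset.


Systematic error = measured - true
= 600.53 - 834.65
= -234.1200

-234.1200


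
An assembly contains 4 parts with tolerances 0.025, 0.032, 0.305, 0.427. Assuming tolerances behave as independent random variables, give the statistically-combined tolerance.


RSS = sqrt(0.025^2 + 0.032^2 + 0.305^2 + 0.427^2)
= sqrt(0.277003)
= 0.5263

0.5263


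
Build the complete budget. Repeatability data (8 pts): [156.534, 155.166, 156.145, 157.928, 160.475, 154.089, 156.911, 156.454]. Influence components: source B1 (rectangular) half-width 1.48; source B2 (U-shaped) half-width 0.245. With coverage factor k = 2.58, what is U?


mean = (156.534 + 155.166 + 156.145 + 157.928 + 160.475 + 154.089 + 156.911 + 156.454) / 8 = 156.71275
s = sqrt(sum((x - mean)^2)/(n-1)) = 1.9036958
u_A = s / sqrt(n) = 1.9036958 / sqrt(8) = 0.6730581
u_B1 = 1.48 / sqrt(3) = 0.8544784
u_B2 = 0.245 / sqrt(2) = 0.17324116
uc = sqrt(0.6730581^2 + 0.8544784^2 + 0.17324116^2) = 1.1014323
U = k * uc = 2.58 * 1.1014323
U = 2.8417

2.8417


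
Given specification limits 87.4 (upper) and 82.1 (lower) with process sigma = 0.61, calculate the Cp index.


Cp = (USL - LSL) / (6 * sigma)
= (87.4 - 82.1) / (6 * 0.61)
= 5.3000 / 3.6600
= 1.4481

1.4481


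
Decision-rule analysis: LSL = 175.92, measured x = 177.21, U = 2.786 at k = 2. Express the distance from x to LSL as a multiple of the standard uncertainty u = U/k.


u = U / k = 2.786 / 2 = 1.393
margin = |LSL - x| = |175.92 - 177.21| = 1.29
z = margin / u = 1.29 / 1.393
z = 0.9261

0.9261


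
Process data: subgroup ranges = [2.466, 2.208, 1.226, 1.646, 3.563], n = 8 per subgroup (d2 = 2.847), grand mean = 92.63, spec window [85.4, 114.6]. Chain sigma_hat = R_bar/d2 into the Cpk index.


R_bar = (2.466 + 2.208 + 1.226 + 1.646 + 3.563) / 5 = 2.2218
sigma = R_bar / d2 = 2.2218 / 2.847 = 0.78040042
Cp = (USL - LSL)/(6*sigma) = (114.6 - 85.4)/(6*0.78040042) = 6.2361
Cpu = (114.6 - 92.63)/(3*0.78040042) = 9.3841
Cpl = (92.63 - 85.4)/(3*0.78040042) = 3.0882
Cpk = min(Cpu, Cpl) = 3.0882

3.0882


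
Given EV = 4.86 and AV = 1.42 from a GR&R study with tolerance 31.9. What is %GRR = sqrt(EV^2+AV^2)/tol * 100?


GRR = sqrt(EV^2 + AV^2) = sqrt(4.86^2 + 1.42^2) = 5.0632006
%GRR = GRR / tol * 100 = 5.0632006 / 31.9 * 100
%GRR = 15.8721

15.8721


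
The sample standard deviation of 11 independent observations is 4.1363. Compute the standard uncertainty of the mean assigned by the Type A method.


u_A = s / sqrt(n)
u_A = 4.1363 / sqrt(11)
u_A = 4.1363 / 3.3166248
u_A = 1.2471

1.2471


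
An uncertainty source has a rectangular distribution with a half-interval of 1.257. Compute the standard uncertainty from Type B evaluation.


u_B = half_width / sqrt(3)
u_B = 1.257 / 1.7320508
u_B = 0.7257

0.7257


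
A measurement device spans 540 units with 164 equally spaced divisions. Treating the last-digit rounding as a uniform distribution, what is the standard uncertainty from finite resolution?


resolution = range / divisions
resolution = 540 / 164 = 3.2926829
u_res = resolution / (2*sqrt(3))
u_res = 3.2926829 / 3.4641016
u_res = 0.9505

0.9505


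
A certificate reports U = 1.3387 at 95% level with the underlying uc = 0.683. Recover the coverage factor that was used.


k = U / uc
k = 1.3387 / 0.683
k = 1.96

1.96


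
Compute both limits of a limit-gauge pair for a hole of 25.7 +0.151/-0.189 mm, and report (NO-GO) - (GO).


GO = nominal - lower_tol (smallest hole = maximum material condition)
GO = 25.7 - 0.189 = 25.511
NO-GO = nominal + upper_tol (largest hole = least material condition)
NO-GO = 25.7 + 0.151 = 25.851
spread = NO-GO - GO = 25.851 - 25.511 = 0.3400

0.3400


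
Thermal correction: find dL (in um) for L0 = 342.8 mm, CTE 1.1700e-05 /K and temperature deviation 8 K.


dL = L * alpha * dT
= 342.8 * 1.1700e-05 * 8
= 0.0320861 mm
dL_um = 0.0320861 * 1000 = 32.0861 um

32.0861


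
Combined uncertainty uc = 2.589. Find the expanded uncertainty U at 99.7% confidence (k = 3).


U = k * uc
U = 3 * 2.589
U = 7.7670

7.7670


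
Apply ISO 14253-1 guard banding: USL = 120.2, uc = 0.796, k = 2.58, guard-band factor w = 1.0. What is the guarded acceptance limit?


U = k * uc = 2.58 * 0.796 = 2.05368
guard band g = w * U = 1.0 * 2.05368 = 2.05368
AL = USL - g = 120.2 - 2.05368
AL = 118.1463

118.1463


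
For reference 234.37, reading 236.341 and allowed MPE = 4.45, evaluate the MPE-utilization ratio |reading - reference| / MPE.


e = indication - reference = 236.341 - 234.37 = 1.9710
|e| = 1.9710
ratio = |e| / MPE = 1.9710 / 4.45
ratio = 0.4429

0.4429


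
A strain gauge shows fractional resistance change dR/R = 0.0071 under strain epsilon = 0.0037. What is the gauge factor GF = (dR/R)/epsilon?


GF = (dR/R) / epsilon
= 0.0071 / 0.0037
= 1.9189

1.9189


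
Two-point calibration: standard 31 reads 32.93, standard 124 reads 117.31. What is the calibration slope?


slope = (y2 - y1) / (x2 - x1)
= (117.31 - 32.93) / (124 - 31)
= 84.3800 / 93
= 0.9073

0.9073


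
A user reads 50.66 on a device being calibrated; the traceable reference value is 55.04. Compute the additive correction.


Correction = standard - reading
= 55.04 - 50.66
= 4.3800

4.3800


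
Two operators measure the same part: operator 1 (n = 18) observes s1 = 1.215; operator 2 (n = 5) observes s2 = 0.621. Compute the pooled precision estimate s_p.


s_p = sqrt(((n1-1)*s1^2 + (n2-1)*s2^2) / (n1+n2-2))
numerator = (18-1)*1.215^2 + (5-1)*0.621^2 = 25.095825 + 1.542564 = 26.638389
denominator = 18 + 5 - 2 = 21
s_p^2 = 26.638389 / 21 = 1.2684947
s_p = sqrt(1.2684947) = 1.1263

1.1263


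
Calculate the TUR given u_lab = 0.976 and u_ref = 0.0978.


TUR = u_lab / u_ref
= 0.976 / 0.0978
= 9.9796

9.9796


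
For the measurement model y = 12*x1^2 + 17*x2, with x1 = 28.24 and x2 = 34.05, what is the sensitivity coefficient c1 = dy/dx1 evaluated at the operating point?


y = 12*x1^2 + 17*x2
dy/dx1 = 2*12*x1
Evaluate at x1 = 28.24: c1 = 24 * 28.24
c1 = 677.7600

677.7600


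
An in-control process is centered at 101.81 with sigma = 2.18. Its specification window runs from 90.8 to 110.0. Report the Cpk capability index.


Cpu = (USL - mean) / (3*sigma) = (110.0 - 101.81) / (3*2.18) = 1.2523
Cpl = (mean - LSL) / (3*sigma) = (101.81 - 90.8) / (3*2.18) = 1.6835
Cpk = min(Cpu, Cpl) = 1.2523

1.2523


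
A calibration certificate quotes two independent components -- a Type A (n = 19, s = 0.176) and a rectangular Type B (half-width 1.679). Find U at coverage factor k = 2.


u_A = s / sqrt(n) = 0.176 / sqrt(19) = 0.040377169
u_B = half_width / sqrt(3) = 1.679 / sqrt(3) = 0.9693711
uc = sqrt(u_A^2 + u_B^2) = sqrt(0.040377169^2 + 0.9693711^2) = 0.97021165
U = k * uc = 2 * 0.97021165
U = 1.9404

1.9404


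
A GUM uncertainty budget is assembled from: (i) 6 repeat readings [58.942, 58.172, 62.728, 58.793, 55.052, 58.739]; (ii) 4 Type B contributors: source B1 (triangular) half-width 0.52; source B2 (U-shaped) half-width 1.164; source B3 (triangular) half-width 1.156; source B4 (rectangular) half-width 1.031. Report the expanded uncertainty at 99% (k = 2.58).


mean = (58.942 + 58.172 + 62.728 + 58.793 + 55.052 + 58.739) / 6 = 58.73766667
s = sqrt(sum((x - mean)^2)/(n-1)) = 2.444246
u_A = s / sqrt(n) = 2.444246 / sqrt(6) = 0.99785925
u_B1 = 0.52 / sqrt(6) = 0.21228911
u_B2 = 1.164 / sqrt(2) = 0.82307229
u_B3 = 1.156 / sqrt(6) = 0.47193502
u_B4 = 1.031 / sqrt(3) = 0.59524813
uc = sqrt(0.99785925^2 + 0.21228911^2 + 0.82307229^2 + 0.47193502^2 + 0.59524813^2) = 1.5150184
U = k * uc = 2.58 * 1.5150184
U = 3.9087

3.9087


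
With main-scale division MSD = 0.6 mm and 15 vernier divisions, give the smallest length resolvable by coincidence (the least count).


LC = MSD / n_div
= 0.6 / 15
= 0.0400

0.0400


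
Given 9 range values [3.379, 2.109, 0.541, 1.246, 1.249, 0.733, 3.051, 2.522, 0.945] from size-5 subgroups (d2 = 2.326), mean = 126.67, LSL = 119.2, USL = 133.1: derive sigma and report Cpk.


R_bar = (3.379 + 2.109 + 0.541 + 1.246 + 1.249 + 0.733 + 3.051 + 2.522 + 0.945) / 9 = 1.7527778
sigma = R_bar / d2 = 1.7527778 / 2.326 = 0.75355881
Cp = (USL - LSL)/(6*sigma) = (133.1 - 119.2)/(6*0.75355881) = 3.0743
Cpu = (133.1 - 126.67)/(3*0.75355881) = 2.8443
Cpl = (126.67 - 119.2)/(3*0.75355881) = 3.3043
Cpk = min(Cpu, Cpl) = 2.8443

2.8443


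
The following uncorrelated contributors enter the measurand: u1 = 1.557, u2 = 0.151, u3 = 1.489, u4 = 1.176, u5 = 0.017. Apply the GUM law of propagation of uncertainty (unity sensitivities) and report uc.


uc = sqrt(1.557^2 + 0.151^2 + 1.489^2 + 1.176^2 + 0.017^2)
uc = sqrt(6.047436)
uc = 2.4592

2.4592


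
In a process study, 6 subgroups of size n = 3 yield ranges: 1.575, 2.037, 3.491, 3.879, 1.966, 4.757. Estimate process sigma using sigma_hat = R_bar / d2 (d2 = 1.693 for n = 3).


R_bar = (1.575 + 2.037 + 3.491 + 3.879 + 1.966 + 4.757) / 6
R_bar = 17.705 / 6 = 2.9508333
sigma_hat = R_bar / d2 = 2.9508333 / 1.693 = 1.7430

1.7430


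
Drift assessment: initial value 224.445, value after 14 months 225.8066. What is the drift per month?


rate = (v2 - v1) / months
= (225.8066 - 224.445) / 14
= 1.3616 / 14
= 0.0973

0.0973


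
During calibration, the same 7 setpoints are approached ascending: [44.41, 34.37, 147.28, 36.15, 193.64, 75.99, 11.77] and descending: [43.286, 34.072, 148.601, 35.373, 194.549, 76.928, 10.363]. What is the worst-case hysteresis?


|44.41 - 43.286| = 1.1240
|34.37 - 34.072| = 0.2980
|147.28 - 148.601| = 1.3210
|36.15 - 35.373| = 0.7770
|193.64 - 194.549| = 0.9090
|75.99 - 76.928| = 0.9380
|11.77 - 10.363| = 1.4070
hysteresis = max(diffs) = 1.4070

1.4070


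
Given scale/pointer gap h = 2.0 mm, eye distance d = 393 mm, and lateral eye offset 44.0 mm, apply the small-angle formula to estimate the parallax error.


error = h * offset / d
= 2.0 * 44.0 / 393
= 0.2239

0.2239


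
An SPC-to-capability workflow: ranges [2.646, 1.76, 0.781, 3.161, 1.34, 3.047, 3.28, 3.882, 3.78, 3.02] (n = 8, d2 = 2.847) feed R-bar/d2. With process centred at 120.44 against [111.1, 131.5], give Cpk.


R_bar = (2.646 + 1.76 + 0.781 + 3.161 + 1.34 + 3.047 + 3.28 + 3.882 + 3.78 + 3.02) / 10 = 2.6697
sigma = R_bar / d2 = 2.6697 / 2.847 = 0.93772392
Cp = (USL - LSL)/(6*sigma) = (131.5 - 111.1)/(6*0.93772392) = 3.6258
Cpu = (131.5 - 120.44)/(3*0.93772392) = 3.9315
Cpl = (120.44 - 111.1)/(3*0.93772392) = 3.3201
Cpk = min(Cpu, Cpl) = 3.3201

3.3201


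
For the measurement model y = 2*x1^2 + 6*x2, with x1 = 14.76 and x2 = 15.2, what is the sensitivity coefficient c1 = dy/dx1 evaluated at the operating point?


y = 2*x1^2 + 6*x2
dy/dx1 = 2*2*x1
Evaluate at x1 = 14.76: c1 = 4 * 14.76
c1 = 59.0400

59.0400


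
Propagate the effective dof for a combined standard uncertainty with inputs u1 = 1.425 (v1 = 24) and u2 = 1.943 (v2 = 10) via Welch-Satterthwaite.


uc = sqrt(u1^2 + u2^2) = sqrt(1.425^2 + 1.943^2) = 2.4095381
v_eff = uc^4 / (u1^4/v1 + u2^4/v2)
= 2.4095381^4 / (1.425^4/24 + 1.943^4/10)
= 33.708171 / 1.5970604
v_eff = 21.1064

21.1064


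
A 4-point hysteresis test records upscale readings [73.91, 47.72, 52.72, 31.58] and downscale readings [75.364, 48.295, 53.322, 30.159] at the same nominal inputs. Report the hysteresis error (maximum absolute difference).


|73.91 - 75.364| = 1.4540
|47.72 - 48.295| = 0.5750
|52.72 - 53.322| = 0.6020
|31.58 - 30.159| = 1.4210
hysteresis = max(diffs) = 1.4540

1.4540


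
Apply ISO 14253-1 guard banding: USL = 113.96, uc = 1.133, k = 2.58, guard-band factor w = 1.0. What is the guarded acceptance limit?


U = k * uc = 2.58 * 1.133 = 2.92314
guard band g = w * U = 1.0 * 2.92314 = 2.92314
AL = USL - g = 113.96 - 2.92314
AL = 111.0369

111.0369


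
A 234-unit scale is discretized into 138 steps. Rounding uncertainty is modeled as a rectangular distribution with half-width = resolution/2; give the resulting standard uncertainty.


resolution = range / divisions
resolution = 234 / 138 = 1.6956522
u_res = resolution / (2*sqrt(3))
u_res = 1.6956522 / 3.4641016
u_res = 0.4895

0.4895


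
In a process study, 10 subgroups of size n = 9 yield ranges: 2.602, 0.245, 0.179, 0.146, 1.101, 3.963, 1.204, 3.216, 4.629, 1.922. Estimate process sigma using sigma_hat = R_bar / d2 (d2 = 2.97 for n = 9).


R_bar = (2.602 + 0.245 + 0.179 + 0.146 + 1.101 + 3.963 + 1.204 + 3.216 + 4.629 + 1.922) / 10
R_bar = 19.207 / 10 = 1.9207
sigma_hat = R_bar / d2 = 1.9207 / 2.97 = 0.6467

0.6467


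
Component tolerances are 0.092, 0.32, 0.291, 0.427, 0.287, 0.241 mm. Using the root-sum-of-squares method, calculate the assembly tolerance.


RSS = sqrt(0.092^2 + 0.32^2 + 0.291^2 + 0.427^2 + 0.287^2 + 0.241^2)
= sqrt(0.518324)
= 0.7199

0.7199


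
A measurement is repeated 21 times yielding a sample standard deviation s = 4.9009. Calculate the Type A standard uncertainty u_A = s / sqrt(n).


u_A = s / sqrt(n)
u_A = 4.9009 / sqrt(21)
u_A = 4.9009 / 4.5825757
u_A = 1.0695

1.0695


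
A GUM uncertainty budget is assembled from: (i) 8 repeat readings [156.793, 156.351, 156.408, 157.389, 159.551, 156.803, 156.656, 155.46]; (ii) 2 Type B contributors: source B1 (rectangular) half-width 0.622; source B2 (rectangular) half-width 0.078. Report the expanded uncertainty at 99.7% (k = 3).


mean = (156.793 + 156.351 + 156.408 + 157.389 + 159.551 + 156.803 + 156.656 + 155.46) / 8 = 156.926375
s = sqrt(sum((x - mean)^2)/(n-1)) = 1.1927648
u_A = s / sqrt(n) = 1.1927648 / sqrt(8) = 0.42170604
u_B1 = 0.622 / sqrt(3) = 0.35911187
u_B2 = 0.078 / sqrt(3) = 0.045033321
uc = sqrt(0.42170604^2 + 0.35911187^2 + 0.045033321^2) = 0.55572054
U = k * uc = 3 * 0.55572054
U = 1.6672

1.6672


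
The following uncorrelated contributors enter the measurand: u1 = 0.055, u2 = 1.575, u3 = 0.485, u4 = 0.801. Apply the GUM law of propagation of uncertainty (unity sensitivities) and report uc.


uc = sqrt(0.055^2 + 1.575^2 + 0.485^2 + 0.801^2)
uc = sqrt(3.360476)
uc = 1.8332

1.8332


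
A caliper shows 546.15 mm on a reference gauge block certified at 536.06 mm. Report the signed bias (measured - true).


Systematic error = measured - true
= 546.15 - 536.06
= 10.0900

10.0900


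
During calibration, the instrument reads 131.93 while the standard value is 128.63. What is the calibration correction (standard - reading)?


Correction = standard - reading
= 128.63 - 131.93
= -3.3000

-3.3000


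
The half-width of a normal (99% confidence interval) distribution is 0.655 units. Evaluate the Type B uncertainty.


u_B = half_width / 2.576
u_B = 0.655 / 2.576
u_B = 0.2543

0.2543


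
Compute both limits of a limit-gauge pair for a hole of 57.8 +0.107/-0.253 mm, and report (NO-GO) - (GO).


GO = nominal - lower_tol (smallest hole = maximum material condition)
GO = 57.8 - 0.253 = 57.547
NO-GO = nominal + upper_tol (largest hole = least material condition)
NO-GO = 57.8 + 0.107 = 57.907
spread = NO-GO - GO = 57.907 - 57.547 = 0.3600

0.3600


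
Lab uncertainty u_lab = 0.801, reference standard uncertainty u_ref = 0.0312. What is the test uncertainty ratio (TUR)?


TUR = u_lab / u_ref
= 0.801 / 0.0312
= 25.6731

25.6731


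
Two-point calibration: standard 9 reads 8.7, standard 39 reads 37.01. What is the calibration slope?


slope = (y2 - y1) / (x2 - x1)
= (37.01 - 8.7) / (39 - 9)
= 28.3100 / 30
= 0.9437

0.9437


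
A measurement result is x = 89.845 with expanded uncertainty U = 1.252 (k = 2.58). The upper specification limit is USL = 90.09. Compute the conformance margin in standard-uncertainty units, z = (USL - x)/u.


u = U / k = 1.252 / 2.58 = 0.48527132
margin = |USL - x| = |90.09 - 89.845| = 0.245
z = margin / u = 0.245 / 0.48527132
z = 0.5049

0.5049


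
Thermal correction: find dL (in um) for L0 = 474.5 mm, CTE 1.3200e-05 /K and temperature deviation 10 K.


dL = L * alpha * dT
= 474.5 * 1.3200e-05 * 10
= 0.0626340 mm
dL_um = 0.0626340 * 1000 = 62.6340 um

62.6340


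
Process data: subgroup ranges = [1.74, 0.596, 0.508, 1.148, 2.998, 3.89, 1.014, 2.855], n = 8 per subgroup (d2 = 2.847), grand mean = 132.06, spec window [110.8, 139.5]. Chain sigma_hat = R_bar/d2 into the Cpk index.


R_bar = (1.74 + 0.596 + 0.508 + 1.148 + 2.998 + 3.89 + 1.014 + 2.855) / 8 = 1.843625
sigma = R_bar / d2 = 1.843625 / 2.847 = 0.64756762
Cp = (USL - LSL)/(6*sigma) = (139.5 - 110.8)/(6*0.64756762) = 7.3866
Cpu = (139.5 - 132.06)/(3*0.64756762) = 3.8297
Cpl = (132.06 - 110.8)/(3*0.64756762) = 10.9435
Cpk = min(Cpu, Cpl) = 3.8297

3.8297


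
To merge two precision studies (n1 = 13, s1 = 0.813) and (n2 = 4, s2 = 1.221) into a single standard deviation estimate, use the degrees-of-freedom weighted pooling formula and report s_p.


s_p = sqrt(((n1-1)*s1^2 + (n2-1)*s2^2) / (n1+n2-2))
numerator = (13-1)*0.813^2 + (4-1)*1.221^2 = 7.931628 + 4.472523 = 12.404151
denominator = 13 + 4 - 2 = 15
s_p^2 = 12.404151 / 15 = 0.8269434
s_p = sqrt(0.8269434) = 0.9094

0.9094


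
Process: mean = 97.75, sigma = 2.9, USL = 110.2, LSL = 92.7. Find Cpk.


Cpu = (USL - mean) / (3*sigma) = (110.2 - 97.75) / (3*2.9) = 1.4310
Cpl = (mean - LSL) / (3*sigma) = (97.75 - 92.7) / (3*2.9) = 0.5805
Cpk = min(Cpu, Cpl) = 0.5805

0.5805


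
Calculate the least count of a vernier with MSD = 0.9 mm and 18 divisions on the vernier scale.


LC = MSD / n_div
= 0.9 / 18
= 0.0500

0.0500


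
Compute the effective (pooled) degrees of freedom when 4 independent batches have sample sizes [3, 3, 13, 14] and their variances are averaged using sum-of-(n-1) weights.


nu = sum_i (n_i - 1)
nu = ((3 - 1) + (3 - 1) + (13 - 1) + (14 - 1))
nu = 2 + 2 + 12 + 13
nu = 29

29


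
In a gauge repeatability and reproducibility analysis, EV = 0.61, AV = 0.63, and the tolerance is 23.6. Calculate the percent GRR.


GRR = sqrt(EV^2 + AV^2) = sqrt(0.61^2 + 0.63^2) = 0.87692645
%GRR = GRR / tol * 100 = 0.87692645 / 23.6 * 100
%GRR = 3.7158

3.7158


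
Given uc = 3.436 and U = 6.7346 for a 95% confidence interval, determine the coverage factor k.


k = U / uc
k = 6.7346 / 3.436
k = 1.96

1.96


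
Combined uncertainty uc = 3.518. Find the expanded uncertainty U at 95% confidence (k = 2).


U = k * uc
U = 2 * 3.518
U = 7.0360

7.0360


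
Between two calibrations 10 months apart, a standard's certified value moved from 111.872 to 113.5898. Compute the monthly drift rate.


rate = (v2 - v1) / months
= (113.5898 - 111.872) / 10
= 1.7178 / 10
= 0.1718

0.1718


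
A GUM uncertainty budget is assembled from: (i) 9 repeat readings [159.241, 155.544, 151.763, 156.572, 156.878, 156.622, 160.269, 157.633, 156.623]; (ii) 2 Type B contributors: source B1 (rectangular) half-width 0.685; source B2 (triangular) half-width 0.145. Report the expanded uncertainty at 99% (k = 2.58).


mean = (159.241 + 155.544 + 151.763 + 156.572 + 156.878 + 156.622 + 160.269 + 157.633 + 156.623) / 9 = 156.7938889
s = sqrt(sum((x - mean)^2)/(n-1)) = 2.3915471
u_A = s / sqrt(n) = 2.3915471 / sqrt(9) = 0.79718237
u_B1 = 0.685 / sqrt(3) = 0.39548493
u_B2 = 0.145 / sqrt(6) = 0.059196002
uc = sqrt(0.79718237^2 + 0.39548493^2 + 0.059196002^2) = 0.89185886
U = k * uc = 2.58 * 0.89185886
U = 2.3010

2.3010


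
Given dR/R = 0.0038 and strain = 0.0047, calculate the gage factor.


GF = (dR/R) / epsilon
= 0.0038 / 0.0047
= 0.8085

0.8085


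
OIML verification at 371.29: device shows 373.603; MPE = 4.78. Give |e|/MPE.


e = indication - reference = 373.603 - 371.29 = 2.3130
|e| = 2.3130
ratio = |e| / MPE = 2.3130 / 4.78
ratio = 0.4839

0.4839


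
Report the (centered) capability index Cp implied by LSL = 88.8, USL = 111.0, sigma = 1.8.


Cp = (USL - LSL) / (6 * sigma)
= (111.0 - 88.8) / (6 * 1.8)
= 22.2000 / 10.8000
= 2.0556

2.0556


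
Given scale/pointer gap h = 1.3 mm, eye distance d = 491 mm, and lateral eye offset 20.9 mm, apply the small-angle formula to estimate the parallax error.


error = h * offset / d
= 1.3 * 20.9 / 491
= 0.0553

0.0553


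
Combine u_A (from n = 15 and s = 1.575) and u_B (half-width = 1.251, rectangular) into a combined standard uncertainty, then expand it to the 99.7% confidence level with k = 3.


u_A = s / sqrt(n) = 1.575 / sqrt(15) = 0.40666325
u_B = half_width / sqrt(3) = 1.251 / sqrt(3) = 0.72226519
uc = sqrt(u_A^2 + u_B^2) = sqrt(0.40666325^2 + 0.72226519^2) = 0.82887997
U = k * uc = 3 * 0.82887997
U = 2.4866

2.4866


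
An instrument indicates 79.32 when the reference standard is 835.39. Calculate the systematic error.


Systematic error = measured - true
= 79.32 - 835.39
= -756.0700

-756.0700


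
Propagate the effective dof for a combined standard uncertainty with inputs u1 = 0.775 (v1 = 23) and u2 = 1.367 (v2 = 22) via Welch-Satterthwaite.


uc = sqrt(u1^2 + u2^2) = sqrt(0.775^2 + 1.367^2) = 1.5714051
v_eff = uc^4 / (u1^4/v1 + u2^4/v2)
= 1.5714051^4 / (0.775^4/23 + 1.367^4/22)
= 6.0975116 / 0.17441201
v_eff = 34.9604

34.9604


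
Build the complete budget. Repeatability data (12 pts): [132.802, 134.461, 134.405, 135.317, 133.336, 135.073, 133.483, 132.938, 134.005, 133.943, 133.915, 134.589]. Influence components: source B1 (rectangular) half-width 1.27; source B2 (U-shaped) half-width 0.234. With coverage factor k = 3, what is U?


mean = (132.802 + 134.461 + 134.405 + 135.317 + 133.336 + 135.073 + 133.483 + 132.938 + 134.005 + 133.943 + 133.915 + 134.589) / 12 = 134.02225
s = sqrt(sum((x - mean)^2)/(n-1)) = 0.79114855
u_A = s / sqrt(n) = 0.79114855 / sqrt(12) = 0.22838491
u_B1 = 1.27 / sqrt(3) = 0.73323484
u_B2 = 0.234 / sqrt(2) = 0.16546299
uc = sqrt(0.22838491^2 + 0.73323484^2 + 0.16546299^2) = 0.78560232
U = k * uc = 3 * 0.78560232
U = 2.3568

2.3568


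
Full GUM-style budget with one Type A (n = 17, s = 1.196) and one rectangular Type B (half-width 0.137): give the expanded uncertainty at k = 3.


u_A = s / sqrt(n) = 1.196 / sqrt(17) = 0.29007261
u_B = half_width / sqrt(3) = 0.137 / sqrt(3) = 0.079096987
uc = sqrt(u_A^2 + u_B^2) = sqrt(0.29007261^2 + 0.079096987^2) = 0.30066335
U = k * uc = 3 * 0.30066335
U = 0.9020

0.9020


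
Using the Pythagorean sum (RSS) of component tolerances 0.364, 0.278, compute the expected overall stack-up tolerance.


RSS = sqrt(0.364^2 + 0.278^2)
= sqrt(0.20978)
= 0.4580

0.4580


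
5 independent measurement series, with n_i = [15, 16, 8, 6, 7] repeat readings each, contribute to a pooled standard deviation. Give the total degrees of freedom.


nu = sum_i (n_i - 1)
nu = ((15 - 1) + (16 - 1) + (8 - 1) + (6 - 1) + (7 - 1))
nu = 14 + 15 + 7 + 5 + 6
nu = 47

47


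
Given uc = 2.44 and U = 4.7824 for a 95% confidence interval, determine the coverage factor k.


k = U / uc
k = 4.7824 / 2.44
k = 1.96

1.96


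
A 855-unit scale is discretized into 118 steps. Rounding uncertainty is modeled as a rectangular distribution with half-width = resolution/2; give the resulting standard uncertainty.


resolution = range / divisions
resolution = 855 / 118 = 7.2457627
u_res = resolution / (2*sqrt(3))
u_res = 7.2457627 / 3.4641016
u_res = 2.0917

2.0917


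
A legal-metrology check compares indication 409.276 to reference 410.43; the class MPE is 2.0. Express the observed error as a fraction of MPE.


e = indication - reference = 409.276 - 410.43 = -1.1540
|e| = 1.1540
ratio = |e| / MPE = 1.1540 / 2.0
ratio = 0.5770

0.5770


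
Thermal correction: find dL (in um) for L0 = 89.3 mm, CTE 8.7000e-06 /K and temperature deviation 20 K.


dL = L * alpha * dT
= 89.3 * 8.7000e-06 * 20
= 0.0155382 mm
dL_um = 0.0155382 * 1000 = 15.5382 um

15.5382


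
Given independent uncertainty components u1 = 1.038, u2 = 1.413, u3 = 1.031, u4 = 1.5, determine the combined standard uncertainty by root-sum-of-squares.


uc = sqrt(1.038^2 + 1.413^2 + 1.031^2 + 1.5^2)
uc = sqrt(6.386974)
uc = 2.5272

2.5272


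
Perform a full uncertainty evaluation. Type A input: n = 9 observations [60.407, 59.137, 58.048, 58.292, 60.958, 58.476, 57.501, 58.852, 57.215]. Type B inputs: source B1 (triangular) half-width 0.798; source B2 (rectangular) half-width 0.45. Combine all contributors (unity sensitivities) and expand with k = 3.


mean = (60.407 + 59.137 + 58.048 + 58.292 + 60.958 + 58.476 + 57.501 + 58.852 + 57.215) / 9 = 58.76511111
s = sqrt(sum((x - mean)^2)/(n-1)) = 1.2486443
u_A = s / sqrt(n) = 1.2486443 / sqrt(9) = 0.41621477
u_B1 = 0.798 / sqrt(6) = 0.32578214
u_B2 = 0.45 / sqrt(3) = 0.25980762
uc = sqrt(0.41621477^2 + 0.32578214^2 + 0.25980762^2) = 0.58895563
U = k * uc = 3 * 0.58895563
U = 1.7669

1.7669


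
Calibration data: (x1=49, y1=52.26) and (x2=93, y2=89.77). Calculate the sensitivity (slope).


slope = (y2 - y1) / (x2 - x1)
= (89.77 - 52.26) / (93 - 49)
= 37.5100 / 44
= 0.8525

0.8525


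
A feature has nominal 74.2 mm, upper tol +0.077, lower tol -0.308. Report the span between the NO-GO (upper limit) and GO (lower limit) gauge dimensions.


GO = nominal - lower_tol (smallest hole = maximum material condition)
GO = 74.2 - 0.308 = 73.892
NO-GO = nominal + upper_tol (largest hole = least material condition)
NO-GO = 74.2 + 0.077 = 74.277
spread = NO-GO - GO = 74.277 - 73.892 = 0.3850

0.3850


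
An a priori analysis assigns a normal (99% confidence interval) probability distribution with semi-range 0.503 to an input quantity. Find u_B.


u_B = half_width / 2.576
u_B = 0.503 / 2.576
u_B = 0.1953

0.1953


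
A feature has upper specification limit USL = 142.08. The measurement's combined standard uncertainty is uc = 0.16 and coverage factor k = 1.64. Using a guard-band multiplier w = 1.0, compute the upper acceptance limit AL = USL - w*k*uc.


U = k * uc = 1.64 * 0.16 = 0.2624
guard band g = w * U = 1.0 * 0.2624 = 0.2624
AL = USL - g = 142.08 - 0.2624
AL = 141.8176

141.8176


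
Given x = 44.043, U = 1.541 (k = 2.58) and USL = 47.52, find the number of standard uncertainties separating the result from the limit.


u = U / k = 1.541 / 2.58 = 0.59728682
margin = |USL - x| = |47.52 - 44.043| = 3.477
z = margin / u = 3.477 / 0.59728682
z = 5.8213

5.8213


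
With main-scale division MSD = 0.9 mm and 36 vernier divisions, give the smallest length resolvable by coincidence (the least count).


LC = MSD / n_div
= 0.9 / 36
= 0.0250

0.0250


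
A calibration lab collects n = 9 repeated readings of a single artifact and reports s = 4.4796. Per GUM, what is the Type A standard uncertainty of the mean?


u_A = s / sqrt(n)
u_A = 4.4796 / sqrt(9)
u_A = 4.4796 / 3
u_A = 1.4932

1.4932


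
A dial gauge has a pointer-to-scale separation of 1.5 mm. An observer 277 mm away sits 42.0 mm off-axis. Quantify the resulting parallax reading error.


error = h * offset / d
= 1.5 * 42.0 / 277
= 0.2274

0.2274


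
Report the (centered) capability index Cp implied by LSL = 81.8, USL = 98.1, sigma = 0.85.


Cp = (USL - LSL) / (6 * sigma)
= (98.1 - 81.8) / (6 * 0.85)
= 16.3000 / 5.1000
= 3.1961

3.1961


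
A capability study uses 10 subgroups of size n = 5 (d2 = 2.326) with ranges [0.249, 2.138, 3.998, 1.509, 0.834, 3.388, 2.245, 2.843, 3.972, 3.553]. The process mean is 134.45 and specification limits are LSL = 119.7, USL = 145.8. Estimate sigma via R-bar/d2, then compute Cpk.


R_bar = (0.249 + 2.138 + 3.998 + 1.509 + 0.834 + 3.388 + 2.245 + 2.843 + 3.972 + 3.553) / 10 = 2.4729
sigma = R_bar / d2 = 2.4729 / 2.326 = 1.0631556
Cp = (USL - LSL)/(6*sigma) = (145.8 - 119.7)/(6*1.0631556) = 4.0916
Cpu = (145.8 - 134.45)/(3*1.0631556) = 3.5586
Cpl = (134.45 - 119.7)/(3*1.0631556) = 4.6246
Cpk = min(Cpu, Cpl) = 3.5586

3.5586


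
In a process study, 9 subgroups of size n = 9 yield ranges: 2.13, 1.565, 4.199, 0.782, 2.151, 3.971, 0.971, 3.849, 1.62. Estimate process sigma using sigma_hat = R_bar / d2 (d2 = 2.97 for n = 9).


R_bar = (2.13 + 1.565 + 4.199 + 0.782 + 2.151 + 3.971 + 0.971 + 3.849 + 1.62) / 9
R_bar = 21.238 / 9 = 2.3597778
sigma_hat = R_bar / d2 = 2.3597778 / 2.97 = 0.7945

0.7945


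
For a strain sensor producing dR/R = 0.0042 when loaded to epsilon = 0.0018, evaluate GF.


GF = (dR/R) / epsilon
= 0.0042 / 0.0018
= 2.3333

2.3333


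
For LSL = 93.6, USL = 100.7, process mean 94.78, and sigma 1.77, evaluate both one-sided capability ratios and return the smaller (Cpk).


Cpu = (USL - mean) / (3*sigma) = (100.7 - 94.78) / (3*1.77) = 1.1149
Cpl = (mean - LSL) / (3*sigma) = (94.78 - 93.6) / (3*1.77) = 0.2222
Cpk = min(Cpu, Cpl) = 0.2222

0.2222


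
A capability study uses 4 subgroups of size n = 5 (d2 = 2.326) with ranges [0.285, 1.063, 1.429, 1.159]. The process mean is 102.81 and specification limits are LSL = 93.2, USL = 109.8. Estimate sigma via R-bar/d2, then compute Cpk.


R_bar = (0.285 + 1.063 + 1.429 + 1.159) / 4 = 0.984
sigma = R_bar / d2 = 0.984 / 2.326 = 0.42304385
Cp = (USL - LSL)/(6*sigma) = (109.8 - 93.2)/(6*0.42304385) = 6.5399
Cpu = (109.8 - 102.81)/(3*0.42304385) = 5.5077
Cpl = (102.81 - 93.2)/(3*0.42304385) = 7.5721
Cpk = min(Cpu, Cpl) = 5.5077

5.5077


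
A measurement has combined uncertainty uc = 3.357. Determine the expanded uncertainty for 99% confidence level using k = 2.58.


U = k * uc
U = 2.58 * 3.357
U = 8.6611

8.6611


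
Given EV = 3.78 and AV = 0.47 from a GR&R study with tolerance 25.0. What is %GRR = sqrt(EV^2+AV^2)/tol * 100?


GRR = sqrt(EV^2 + AV^2) = sqrt(3.78^2 + 0.47^2) = 3.8091075
%GRR = GRR / tol * 100 = 3.8091075 / 25.0 * 100
%GRR = 15.2364

15.2364


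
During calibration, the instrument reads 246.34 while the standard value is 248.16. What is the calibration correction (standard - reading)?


Correction = standard - reading
= 248.16 - 246.34
= 1.8200

1.8200


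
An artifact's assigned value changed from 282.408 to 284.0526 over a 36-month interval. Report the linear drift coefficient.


rate = (v2 - v1) / months
= (284.0526 - 282.408) / 36
= 1.6446 / 36
= 0.0457

0.0457


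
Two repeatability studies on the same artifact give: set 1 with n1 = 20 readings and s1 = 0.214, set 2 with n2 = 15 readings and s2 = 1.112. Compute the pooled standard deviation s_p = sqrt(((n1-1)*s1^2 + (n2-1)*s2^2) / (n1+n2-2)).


s_p = sqrt(((n1-1)*s1^2 + (n2-1)*s2^2) / (n1+n2-2))
numerator = (20-1)*0.214^2 + (15-1)*1.112^2 = 0.870124 + 17.311616 = 18.18174
denominator = 20 + 15 - 2 = 33
s_p^2 = 18.18174 / 33 = 0.55096182
s_p = sqrt(0.55096182) = 0.7423

0.7423
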